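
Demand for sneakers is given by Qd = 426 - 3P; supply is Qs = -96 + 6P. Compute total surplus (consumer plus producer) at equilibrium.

Equilibrium: 426 - 3P = -96 + 6P gives P* = 58, Q* = 252.
Demand choke price: P = 142; supply starts at P = 16.
CS = ½(142 − 58)(252) = 10584; PS = ½(58 − 16)(252) = 5292.

Total surplus = 15876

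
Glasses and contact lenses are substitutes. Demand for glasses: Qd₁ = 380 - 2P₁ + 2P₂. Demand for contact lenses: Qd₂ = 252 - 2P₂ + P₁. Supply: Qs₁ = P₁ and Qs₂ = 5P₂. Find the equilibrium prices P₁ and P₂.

Market 1: 380 - 2P₁ + 2P₂ = P₁ → 3P₁ - 2P₂ = 380.
Market 2: 7P₂ - P₁ = 252.
Eliminating P₂: 7×(1) + 2×(2) gives 19P₁ = 3164, so P₁ = 3164/19.
Back-substitute into (2): P₂ = (252 + 1×3164/19) / 7 = 1136/19.

P₁ = 3164/19, P₂ = 1136/19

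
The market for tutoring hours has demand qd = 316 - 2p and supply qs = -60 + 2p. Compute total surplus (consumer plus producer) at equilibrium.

Equilibrium: 316 - 2p = -60 + 2p gives p* = 94, q* = 128.
Demand choke price: p = 158; supply starts at p = 30.
CS = ½(158 − 94)(128) = 4096; PS = ½(94 − 30)(128) = 4096.

Total surplus = 8192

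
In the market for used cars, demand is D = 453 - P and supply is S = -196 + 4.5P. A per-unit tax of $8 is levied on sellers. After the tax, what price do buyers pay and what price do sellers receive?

Pre-tax equilibrium: P* = 118, Q* = 335.
Tax on sellers shifts supply to S = -196 + 4.5(P − 8) = -232 + 4.5P.
453 - P = -232 + 4.5P gives buyer price Pb = 1370/11; sellers receive Ps = 1370/11 − 8 = 1282/11.
New quantity: Q = 453 − 1(1370/11) = 3613/11.

Buyers pay 1370/11, sellers receive 1282/11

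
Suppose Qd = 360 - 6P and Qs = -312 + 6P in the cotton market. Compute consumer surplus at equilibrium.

Equilibrium: 360 - 6P = -312 + 6P gives P* = 56, Q* = 24.
Demand choke price (Qd = 0): P = 60.
CS = ½(60 − 56)(24) = 48.

Consumer surplus = 48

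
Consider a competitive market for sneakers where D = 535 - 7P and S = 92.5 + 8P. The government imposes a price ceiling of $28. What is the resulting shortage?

Equilibrium price would be P* = 29.5, so the ceiling at 28 binds.
At P = 28: D = 535 − 7(28) = 339, S = 92.5 + 8(28) = 316.5.
Shortage = 339 − 316.5 = 22.5.

Shortage = 22.5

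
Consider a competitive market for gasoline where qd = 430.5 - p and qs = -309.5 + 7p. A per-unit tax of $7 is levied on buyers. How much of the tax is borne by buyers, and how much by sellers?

Pre-tax equilibrium: p* = 92.5, q* = 338.
Tax on buyers shifts demand to qd = 430.5 − 1(p + 7) = 423.5 - p.
423.5 - p = -309.5 + 7p gives seller price ps = 91.625; buyers pay pb = 91.625 + 7 = 98.625.
New quantity: q = 430.5 − 1(98.625) = 331.875.
Buyer burden = 98.625 − 92.5 = 6.125; seller burden = 92.5 − 91.625 = 0.875.

Buyers bear $6.125, sellers bear $0.875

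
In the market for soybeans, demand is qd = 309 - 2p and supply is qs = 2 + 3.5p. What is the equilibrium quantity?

q* = 2171/11

Set qd = qs: 309 - 2p = 2 + 3.5p.
307 = 5.5p, so p* = 614/11.
q* = 309 − 2(614/11) = 2171/11.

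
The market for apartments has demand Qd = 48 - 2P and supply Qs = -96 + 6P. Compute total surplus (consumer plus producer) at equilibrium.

Total surplus = 48

Equilibrium: 48 - 2P = -96 + 6P gives P* = 18, Q* = 12.
Demand choke price: P = 24; supply starts at P = 16.
CS = ½(24 − 18)(12) = 36; PS = ½(18 − 16)(12) = 12.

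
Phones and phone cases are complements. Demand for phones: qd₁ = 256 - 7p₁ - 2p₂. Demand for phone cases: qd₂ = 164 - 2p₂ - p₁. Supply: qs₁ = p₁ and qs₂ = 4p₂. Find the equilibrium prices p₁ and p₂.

p₁ = 604/23, p₂ = 528/23

Market 1: 256 - 7p₁ - 2p₂ = p₁ → 8p₁ + 2p₂ = 256.
Market 2: 6p₂ + p₁ = 164.
Eliminating p₂: 6×(1) − 2×(2) gives 46p₁ = 1208, so p₁ = 604/23.
Back-substitute into (2): p₂ = (164 − 1×604/23) / 6 = 528/23.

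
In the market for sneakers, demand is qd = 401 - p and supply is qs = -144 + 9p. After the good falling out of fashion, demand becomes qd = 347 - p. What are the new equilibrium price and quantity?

Original equilibrium: p* = 54.5, q* = 346.5.
New equilibrium: 347 - p = -144 + 9p, so 491 = 10p and p' = 49.1; q' = 347 − 1(49.1) = 297.9.

p' = 49.1, q' = 297.9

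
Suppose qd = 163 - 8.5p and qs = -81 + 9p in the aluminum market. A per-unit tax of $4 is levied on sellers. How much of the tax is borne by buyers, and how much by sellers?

Pre-tax equilibrium: p* = 488/35, q* = 1557/35.
Tax on sellers shifts supply to qs = -81 + 9(p − 4) = -117 + 9p.
163 - 8.5p = -117 + 9p gives buyer price pb = 16; sellers receive ps = 16 − 4 = 12.
New quantity: q = 163 − 8.5(16) = 27.
Buyer burden = 16 − 488/35 = 72/35; seller burden = 488/35 − 12 = 68/35.

Buyers bear 72/35, sellers bear 68/35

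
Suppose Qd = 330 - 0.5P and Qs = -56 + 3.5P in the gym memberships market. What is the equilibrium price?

P* = 96.5

Set Qd = Qs: 330 - 0.5P = -56 + 3.5P.
386 = 4P, so P* = 96.5.
Q* = 330 − 0.5(96.5) = 281.75.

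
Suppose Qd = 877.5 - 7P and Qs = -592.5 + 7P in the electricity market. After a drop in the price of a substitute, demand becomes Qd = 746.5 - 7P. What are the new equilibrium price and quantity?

Original equilibrium: P* = 105, Q* = 142.5.
New equilibrium: 746.5 - 7P = -592.5 + 7P, so 1339 = 14P and P' = 1339/14; Q' = 746.5 − 7(1339/14) = 77.

P' = 1339/14, Q' = 77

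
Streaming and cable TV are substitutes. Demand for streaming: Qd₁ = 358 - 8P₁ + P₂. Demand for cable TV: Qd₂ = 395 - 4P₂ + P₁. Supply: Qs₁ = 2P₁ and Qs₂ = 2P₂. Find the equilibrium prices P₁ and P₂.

P₁ = 2543/59, P₂ = 4308/59

Market 1: 358 - 8P₁ + P₂ = 2P₁ → 10P₁ - P₂ = 358.
Market 2: 6P₂ - P₁ = 395.
Eliminating P₂: 6×(1) + 1×(2) gives 59P₁ = 2543, so P₁ = 2543/59.
Back-substitute into (2): P₂ = (395 + 1×2543/59) / 6 = 4308/59.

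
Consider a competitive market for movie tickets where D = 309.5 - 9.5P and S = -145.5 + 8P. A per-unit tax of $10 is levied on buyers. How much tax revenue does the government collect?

Tax revenue = 1335/7

Pre-tax equilibrium: P* = 26, Q* = 62.5.
Tax on buyers shifts demand to D = 309.5 − 9.5(P + 10) = 214.5 - 9.5P.
214.5 - 9.5P = -145.5 + 8P gives seller price Ps = 144/7; buyers pay Pb = 144/7 + 10 = 214/7.
New quantity: Q = 309.5 − 9.5(214/7) = 267/14.
Revenue = 10 × 267/14 = 1335/7.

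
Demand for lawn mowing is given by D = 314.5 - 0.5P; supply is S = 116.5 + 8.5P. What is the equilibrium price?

Set D = S: 314.5 - 0.5P = 116.5 + 8.5P.
198 = 9P, so P* = 22.
Q* = 314.5 − 0.5(22) = 303.5.

P* = 22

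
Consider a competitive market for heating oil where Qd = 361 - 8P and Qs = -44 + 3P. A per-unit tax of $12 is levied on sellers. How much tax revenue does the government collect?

Tax revenue = 5316/11

Pre-tax equilibrium: P* = 405/11, Q* = 731/11.
Tax on sellers shifts supply to Qs = -44 + 3(P − 12) = -80 + 3P.
361 - 8P = -80 + 3P gives buyer price Pb = 441/11; sellers receive Ps = 441/11 − 12 = 309/11.
New quantity: Q = 361 − 8(441/11) = 443/11.
Revenue = 12 × 443/11 = 5316/11.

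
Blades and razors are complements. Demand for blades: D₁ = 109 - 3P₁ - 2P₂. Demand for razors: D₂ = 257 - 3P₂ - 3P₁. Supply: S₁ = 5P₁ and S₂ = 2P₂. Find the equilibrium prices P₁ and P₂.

P₁ = 31/34, P₂ = 1729/34

Market 1: 109 - 3P₁ - 2P₂ = 5P₁ → 8P₁ + 2P₂ = 109.
Market 2: 5P₂ + 3P₁ = 257.
Eliminating P₂: 5×(1) − 2×(2) gives 34P₁ = 31, so P₁ = 31/34.
Back-substitute into (2): P₂ = (257 − 3×31/34) / 5 = 1729/34.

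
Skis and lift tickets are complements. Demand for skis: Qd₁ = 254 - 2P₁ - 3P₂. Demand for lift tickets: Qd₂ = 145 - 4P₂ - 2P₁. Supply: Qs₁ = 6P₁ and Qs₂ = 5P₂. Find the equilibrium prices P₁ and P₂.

P₁ = 617/22, P₂ = 326/33

Market 1: 254 - 2P₁ - 3P₂ = 6P₁ → 8P₁ + 3P₂ = 254.
Market 2: 9P₂ + 2P₁ = 145.
Eliminating P₂: 9×(1) − 3×(2) gives 66P₁ = 1851, so P₁ = 617/22.
Back-substitute into (2): P₂ = (145 − 2×617/22) / 9 = 326/33.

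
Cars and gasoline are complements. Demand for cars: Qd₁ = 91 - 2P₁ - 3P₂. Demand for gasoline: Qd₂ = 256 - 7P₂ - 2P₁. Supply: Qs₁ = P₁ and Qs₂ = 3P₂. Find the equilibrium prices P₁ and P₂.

P₁ = 71/12, P₂ = 293/12

Market 1: 91 - 2P₁ - 3P₂ = P₁ → 3P₁ + 3P₂ = 91.
Market 2: 10P₂ + 2P₁ = 256.
Eliminating P₂: 10×(1) − 3×(2) gives 24P₁ = 142, so P₁ = 71/12.
Back-substitute into (2): P₂ = (256 − 2×71/12) / 10 = 293/12.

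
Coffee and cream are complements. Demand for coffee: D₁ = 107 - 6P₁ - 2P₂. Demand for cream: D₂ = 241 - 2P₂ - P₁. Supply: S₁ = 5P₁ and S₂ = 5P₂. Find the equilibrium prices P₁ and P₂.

P₁ = 3.56, P₂ = 33.92

Market 1: 107 - 6P₁ - 2P₂ = 5P₁ → 11P₁ + 2P₂ = 107.
Market 2: 7P₂ + P₁ = 241.
Eliminating P₂: 7×(1) − 2×(2) gives 75P₁ = 267, so P₁ = 3.56.
Back-substitute into (2): P₂ = (241 − 1×3.56) / 7 = 33.92.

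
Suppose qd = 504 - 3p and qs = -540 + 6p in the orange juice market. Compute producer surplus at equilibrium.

Producer surplus = 2028

Equilibrium: 504 - 3p = -540 + 6p gives p* = 116, q* = 156.
Supply starts at p = 90 (where qs = 0).
PS = ½(116 − 90)(156) = 2028.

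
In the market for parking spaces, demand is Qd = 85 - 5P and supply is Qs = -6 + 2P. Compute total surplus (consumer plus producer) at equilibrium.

Total surplus = 140

Equilibrium: 85 - 5P = -6 + 2P gives P* = 13, Q* = 20.
Demand choke price: P = 17; supply starts at P = 3.
CS = ½(17 − 13)(20) = 40; PS = ½(13 − 3)(20) = 100.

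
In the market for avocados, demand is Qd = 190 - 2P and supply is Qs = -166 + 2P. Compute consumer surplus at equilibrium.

Equilibrium: 190 - 2P = -166 + 2P gives P* = 89, Q* = 12.
Demand choke price (Qd = 0): P = 95.
CS = ½(95 − 89)(12) = 36.

Consumer surplus = 36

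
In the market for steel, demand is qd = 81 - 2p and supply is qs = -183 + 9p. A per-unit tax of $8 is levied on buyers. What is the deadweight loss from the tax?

Pre-tax equilibrium: p* = 24, q* = 33.
Tax on buyers shifts demand to qd = 81 − 2(p + 8) = 65 - 2p.
65 - 2p = -183 + 9p gives seller price ps = 248/11; buyers pay pb = 248/11 + 8 = 336/11.
New quantity: q = 81 − 2(336/11) = 219/11.
DWL = ½ × 8 × (33 − 219/11) = 576/11.

Deadweight loss = 576/11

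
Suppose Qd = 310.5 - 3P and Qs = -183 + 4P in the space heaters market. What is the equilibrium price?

P* = 70.5

Set Qd = Qs: 310.5 - 3P = -183 + 4P.
493.5 = 7P, so P* = 70.5.
Q* = 310.5 − 3(70.5) = 99.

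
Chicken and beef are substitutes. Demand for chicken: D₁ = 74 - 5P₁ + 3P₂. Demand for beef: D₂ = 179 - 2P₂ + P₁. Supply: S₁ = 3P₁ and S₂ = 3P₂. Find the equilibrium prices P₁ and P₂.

P₁ = 907/37, P₂ = 1506/37

Market 1: 74 - 5P₁ + 3P₂ = 3P₁ → 8P₁ - 3P₂ = 74.
Market 2: 5P₂ - P₁ = 179.
Eliminating P₂: 5×(1) + 3×(2) gives 37P₁ = 907, so P₁ = 907/37.
Back-substitute into (2): P₂ = (179 + 1×907/37) / 5 = 1506/37.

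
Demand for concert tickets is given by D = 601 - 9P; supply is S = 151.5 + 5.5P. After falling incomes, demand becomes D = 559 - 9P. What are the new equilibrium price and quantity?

Original equilibrium: P* = 31, Q* = 322.
New equilibrium: 559 - 9P = 151.5 + 5.5P, so 407.5 = 14.5P and P' = 815/29; Q' = 559 − 9(815/29) = 8876/29.

P' = 815/29, Q' = 8876/29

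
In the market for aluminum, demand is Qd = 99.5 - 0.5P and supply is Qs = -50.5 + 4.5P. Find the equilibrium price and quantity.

P* = 30, Q* = 84.5

Set Qd = Qs: 99.5 - 0.5P = -50.5 + 4.5P.
150 = 5P, so P* = 30.
Q* = 99.5 − 0.5(30) = 84.5.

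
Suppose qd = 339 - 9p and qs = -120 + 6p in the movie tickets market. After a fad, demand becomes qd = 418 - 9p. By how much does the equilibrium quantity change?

Δq = 31.6

Original equilibrium: p* = 30.6, q* = 63.6.
New equilibrium: 418 - 9p = -120 + 6p, so 538 = 15p and p' = 538/15; q' = 418 − 9(538/15) = 95.2.
Change in quantity: 95.2 − 63.6 = 31.6.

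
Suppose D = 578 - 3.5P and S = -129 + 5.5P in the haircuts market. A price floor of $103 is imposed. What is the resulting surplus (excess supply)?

Equilibrium price would be P* = 707/9, so the floor at 103 binds.
At P = 103: D = 217.5, S = 437.5.
Surplus = 437.5 − 217.5 = 220.

Surplus = 220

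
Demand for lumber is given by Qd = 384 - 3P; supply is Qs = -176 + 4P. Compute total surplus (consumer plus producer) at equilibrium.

Total surplus = 6048

Equilibrium: 384 - 3P = -176 + 4P gives P* = 80, Q* = 144.
Demand choke price: P = 128; supply starts at P = 44.
CS = ½(128 − 80)(144) = 3456; PS = ½(80 − 44)(144) = 2592.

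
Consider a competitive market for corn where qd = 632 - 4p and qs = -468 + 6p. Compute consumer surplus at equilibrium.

Consumer surplus = 4608

Equilibrium: 632 - 4p = -468 + 6p gives p* = 110, q* = 192.
Demand choke price (qd = 0): p = 158.
CS = ½(158 − 110)(192) = 4608.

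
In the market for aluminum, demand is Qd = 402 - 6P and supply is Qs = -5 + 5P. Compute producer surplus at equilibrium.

Equilibrium: 402 - 6P = -5 + 5P gives P* = 37, Q* = 180.
Supply starts at P = 1 (where Qs = 0).
PS = ½(37 − 1)(180) = 3240.

Producer surplus = 3240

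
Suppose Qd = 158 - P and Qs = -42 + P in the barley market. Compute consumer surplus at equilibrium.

Equilibrium: 158 - P = -42 + P gives P* = 100, Q* = 58.
Demand choke price (Qd = 0): P = 158.
CS = ½(158 − 100)(58) = 1682.

Consumer surplus = 1682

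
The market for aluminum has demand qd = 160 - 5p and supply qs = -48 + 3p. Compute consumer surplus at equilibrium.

Equilibrium: 160 - 5p = -48 + 3p gives p* = 26, q* = 30.
Demand choke price (qd = 0): p = 32.
CS = ½(32 − 26)(30) = 90.

Consumer surplus = 90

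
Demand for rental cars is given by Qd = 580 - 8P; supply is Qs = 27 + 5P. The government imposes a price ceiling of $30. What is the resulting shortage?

Shortage = 163

Equilibrium price would be P* = 553/13, so the ceiling at 30 binds.
At P = 30: Qd = 580 − 8(30) = 340, Qs = 27 + 5(30) = 177.
Shortage = 340 − 177 = 163.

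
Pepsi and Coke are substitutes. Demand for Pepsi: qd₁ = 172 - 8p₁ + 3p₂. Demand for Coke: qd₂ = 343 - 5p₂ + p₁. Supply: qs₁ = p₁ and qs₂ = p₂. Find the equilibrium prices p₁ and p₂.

p₁ = 687/17, p₂ = 3259/51

Market 1: 172 - 8p₁ + 3p₂ = p₁ → 9p₁ - 3p₂ = 172.
Market 2: 6p₂ - p₁ = 343.
Eliminating p₂: 6×(1) + 3×(2) gives 51p₁ = 2061, so p₁ = 687/17.
Back-substitute into (2): p₂ = (343 + 1×687/17) / 6 = 3259/51.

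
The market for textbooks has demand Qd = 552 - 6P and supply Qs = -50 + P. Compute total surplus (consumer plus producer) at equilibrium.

Total surplus = 756

Equilibrium: 552 - 6P = -50 + P gives P* = 86, Q* = 36.
Demand choke price: P = 92; supply starts at P = 50.
CS = ½(92 − 86)(36) = 108; PS = ½(86 − 50)(36) = 648.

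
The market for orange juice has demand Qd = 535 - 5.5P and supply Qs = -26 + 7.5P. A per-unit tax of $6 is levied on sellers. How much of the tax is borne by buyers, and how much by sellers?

Pre-tax equilibrium: P* = 561/13, Q* = 7739/26.
Tax on sellers shifts supply to Qs = -26 + 7.5(P − 6) = -71 + 7.5P.
535 - 5.5P = -71 + 7.5P gives buyer price Pb = 606/13; sellers receive Ps = 606/13 − 6 = 528/13.
New quantity: Q = 535 − 5.5(606/13) = 3622/13.
Buyer burden = 606/13 − 561/13 = 45/13; seller burden = 561/13 − 528/13 = 33/13.

Buyers bear 45/13, sellers bear 33/13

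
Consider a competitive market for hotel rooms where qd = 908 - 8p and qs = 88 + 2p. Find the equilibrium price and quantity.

p* = 82, q* = 252

Set qd = qs: 908 - 8p = 88 + 2p.
820 = 10p, so p* = 82.
q* = 908 − 8(82) = 252.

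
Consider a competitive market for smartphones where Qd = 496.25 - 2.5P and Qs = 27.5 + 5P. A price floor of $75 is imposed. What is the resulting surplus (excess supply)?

Equilibrium price would be P* = 62.5, so the floor at 75 binds.
At P = 75: Qd = 308.75, Qs = 402.5.
Surplus = 402.5 − 308.75 = 93.75.

Surplus = 93.75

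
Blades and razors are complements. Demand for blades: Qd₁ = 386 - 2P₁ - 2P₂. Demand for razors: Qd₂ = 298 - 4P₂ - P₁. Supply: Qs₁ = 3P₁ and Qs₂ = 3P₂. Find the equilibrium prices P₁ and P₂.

P₁ = 702/11, P₂ = 368/11

Market 1: 386 - 2P₁ - 2P₂ = 3P₁ → 5P₁ + 2P₂ = 386.
Market 2: 7P₂ + P₁ = 298.
Eliminating P₂: 7×(1) − 2×(2) gives 33P₁ = 2106, so P₁ = 702/11.
Back-substitute into (2): P₂ = (298 − 1×702/11) / 7 = 368/11.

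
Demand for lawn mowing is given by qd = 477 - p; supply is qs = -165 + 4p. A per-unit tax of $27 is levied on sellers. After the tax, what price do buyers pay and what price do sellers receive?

Pre-tax equilibrium: p* = 128.4, q* = 348.6.
Tax on sellers shifts supply to qs = -165 + 4(p − 27) = -273 + 4p.
477 - p = -273 + 4p gives buyer price pb = 150; sellers receive ps = 150 − 27 = 123.
New quantity: q = 477 − 1(150) = 327.

Buyers pay $150, sellers receive $123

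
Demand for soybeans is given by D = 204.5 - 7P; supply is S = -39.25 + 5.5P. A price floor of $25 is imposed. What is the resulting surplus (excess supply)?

Equilibrium price would be P* = 19.5, so the floor at 25 binds.
At P = 25: D = 29.5, S = 98.25.
Surplus = 98.25 − 29.5 = 68.75.

Surplus = 68.75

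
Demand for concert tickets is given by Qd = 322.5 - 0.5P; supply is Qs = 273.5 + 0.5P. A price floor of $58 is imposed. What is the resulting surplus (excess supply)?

Equilibrium price would be P* = 49, so the floor at 58 binds.
At P = 58: Qd = 293.5, Qs = 302.5.
Surplus = 302.5 − 293.5 = 9.

Surplus = 9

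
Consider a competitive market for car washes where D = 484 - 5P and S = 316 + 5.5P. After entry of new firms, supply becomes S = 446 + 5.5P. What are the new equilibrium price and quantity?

P' = 76/21, Q' = 9784/21

Original equilibrium: P* = 16, Q* = 404.
New equilibrium: 484 - 5P = 446 + 5.5P, so 38 = 10.5P and P' = 76/21; Q' = 484 − 5(76/21) = 9784/21.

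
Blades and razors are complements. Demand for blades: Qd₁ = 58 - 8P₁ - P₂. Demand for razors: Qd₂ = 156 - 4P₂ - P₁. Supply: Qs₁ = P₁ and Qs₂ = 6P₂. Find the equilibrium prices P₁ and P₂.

Market 1: 58 - 8P₁ - P₂ = P₁ → 9P₁ + P₂ = 58.
Market 2: 10P₂ + P₁ = 156.
Eliminating P₂: 10×(1) − 1×(2) gives 89P₁ = 424, so P₁ = 424/89.
Back-substitute into (2): P₂ = (156 − 1×424/89) / 10 = 1346/89.

P₁ = 424/89, P₂ = 1346/89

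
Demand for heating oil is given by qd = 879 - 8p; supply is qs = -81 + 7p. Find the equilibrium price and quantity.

Set qd = qs: 879 - 8p = -81 + 7p.
960 = 15p, so p* = 64.
q* = 879 − 8(64) = 367.

p* = 64, q* = 367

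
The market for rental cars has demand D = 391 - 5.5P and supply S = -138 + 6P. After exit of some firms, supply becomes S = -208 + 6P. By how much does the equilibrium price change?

ΔP = 140/23

Original equilibrium: P* = 46, Q* = 138.
New equilibrium: 391 - 5.5P = -208 + 6P, so 599 = 11.5P and P' = 1198/23; Q' = 391 − 5.5(1198/23) = 2404/23.
Change in price: 1198/23 − 46 = 140/23.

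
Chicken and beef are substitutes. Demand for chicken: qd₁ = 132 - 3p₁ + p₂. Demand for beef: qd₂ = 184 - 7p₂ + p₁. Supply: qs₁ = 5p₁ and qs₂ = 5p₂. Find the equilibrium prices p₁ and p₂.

p₁ = 1768/95, p₂ = 1604/95

Market 1: 132 - 3p₁ + p₂ = 5p₁ → 8p₁ - p₂ = 132.
Market 2: 12p₂ - p₁ = 184.
Eliminating p₂: 12×(1) + 1×(2) gives 95p₁ = 1768, so p₁ = 1768/95.
Back-substitute into (2): p₂ = (184 + 1×1768/95) / 12 = 1604/95.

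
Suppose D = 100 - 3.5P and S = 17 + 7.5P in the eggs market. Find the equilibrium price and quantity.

P* = 83/11, Q* = 1619/22

Set D = S: 100 - 3.5P = 17 + 7.5P.
83 = 11P, so P* = 83/11.
Q* = 100 − 3.5(83/11) = 1619/22.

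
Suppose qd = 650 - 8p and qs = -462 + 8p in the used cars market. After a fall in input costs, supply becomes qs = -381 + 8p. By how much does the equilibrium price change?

Original equilibrium: p* = 69.5, q* = 94.
New equilibrium: 650 - 8p = -381 + 8p, so 1031 = 16p and p' = 64.4375; q' = 650 − 8(64.4375) = 134.5.
Change in price: 64.4375 − 69.5 = -5.0625.

Δp = -5.0625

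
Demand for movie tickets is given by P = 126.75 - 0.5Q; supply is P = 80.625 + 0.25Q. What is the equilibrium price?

P* = 96

Set the two price expressions equal: 126.75 - 0.5Q = 80.625 + 0.25Q.
46.125 = 0.75Q, so Q* = 61.5.
P* = 126.75 − (0.5)(61.5) = 96.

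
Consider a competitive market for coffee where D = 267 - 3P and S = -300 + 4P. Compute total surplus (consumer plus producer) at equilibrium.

Equilibrium: 267 - 3P = -300 + 4P gives P* = 81, Q* = 24.
Demand choke price: P = 89; supply starts at P = 75.
CS = ½(89 − 81)(24) = 96; PS = ½(81 − 75)(24) = 72.

Total surplus = 168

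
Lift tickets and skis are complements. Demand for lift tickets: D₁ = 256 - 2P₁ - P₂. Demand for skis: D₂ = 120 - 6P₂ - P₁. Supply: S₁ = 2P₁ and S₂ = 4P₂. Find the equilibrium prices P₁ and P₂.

P₁ = 2440/39, P₂ = 224/39

Market 1: 256 - 2P₁ - P₂ = 2P₁ → 4P₁ + P₂ = 256.
Market 2: 10P₂ + P₁ = 120.
Eliminating P₂: 10×(1) − 1×(2) gives 39P₁ = 2440, so P₁ = 2440/39.
Back-substitute into (2): P₂ = (120 − 1×2440/39) / 10 = 224/39.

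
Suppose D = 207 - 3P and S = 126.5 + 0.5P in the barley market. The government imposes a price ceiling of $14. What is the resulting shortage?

Equilibrium price would be P* = 23, so the ceiling at 14 binds.
At P = 14: D = 207 − 3(14) = 165, S = 126.5 + 0.5(14) = 133.5.
Shortage = 165 − 133.5 = 31.5.

Shortage = 31.5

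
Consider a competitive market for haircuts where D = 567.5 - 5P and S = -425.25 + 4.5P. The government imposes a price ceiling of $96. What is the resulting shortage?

Shortage = 80.75

Equilibrium price would be P* = 104.5, so the ceiling at 96 binds.
At P = 96: D = 567.5 − 5(96) = 87.5, S = -425.25 + 4.5(96) = 6.75.
Shortage = 87.5 − 6.75 = 80.75.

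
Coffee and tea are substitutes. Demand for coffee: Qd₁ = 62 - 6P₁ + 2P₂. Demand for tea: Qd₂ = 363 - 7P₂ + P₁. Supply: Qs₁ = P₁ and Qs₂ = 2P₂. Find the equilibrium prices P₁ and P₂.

P₁ = 1284/61, P₂ = 2603/61

Market 1: 62 - 6P₁ + 2P₂ = P₁ → 7P₁ - 2P₂ = 62.
Market 2: 9P₂ - P₁ = 363.
Eliminating P₂: 9×(1) + 2×(2) gives 61P₁ = 1284, so P₁ = 1284/61.
Back-substitute into (2): P₂ = (363 + 1×1284/61) / 9 = 2603/61.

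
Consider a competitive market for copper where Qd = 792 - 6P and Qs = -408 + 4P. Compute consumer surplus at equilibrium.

Equilibrium: 792 - 6P = -408 + 4P gives P* = 120, Q* = 72.
Demand choke price (Qd = 0): P = 132.
CS = ½(132 − 120)(72) = 432.

Consumer surplus = 432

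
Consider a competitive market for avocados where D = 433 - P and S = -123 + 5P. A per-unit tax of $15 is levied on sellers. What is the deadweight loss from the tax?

Pre-tax equilibrium: P* = 278/3, Q* = 1021/3.
Tax on sellers shifts supply to S = -123 + 5(P − 15) = -198 + 5P.
433 - P = -198 + 5P gives buyer price Pb = 631/6; sellers receive Ps = 631/6 − 15 = 541/6.
New quantity: Q = 433 − 1(631/6) = 1967/6.
DWL = ½ × 15 × (1021/3 − 1967/6) = 93.75.

Deadweight loss = 93.75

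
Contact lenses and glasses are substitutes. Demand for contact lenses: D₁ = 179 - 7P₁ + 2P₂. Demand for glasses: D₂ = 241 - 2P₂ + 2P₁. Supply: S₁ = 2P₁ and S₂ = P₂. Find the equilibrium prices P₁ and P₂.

P₁ = 1019/23, P₂ = 2527/23

Market 1: 179 - 7P₁ + 2P₂ = 2P₁ → 9P₁ - 2P₂ = 179.
Market 2: 3P₂ - 2P₁ = 241.
Eliminating P₂: 3×(1) + 2×(2) gives 23P₁ = 1019, so P₁ = 1019/23.
Back-substitute into (2): P₂ = (241 + 2×1019/23) / 3 = 2527/23.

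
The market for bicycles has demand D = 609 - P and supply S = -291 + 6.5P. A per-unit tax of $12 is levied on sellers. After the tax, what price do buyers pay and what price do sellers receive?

Buyers pay $130.4, sellers receive $118.4

Pre-tax equilibrium: P* = 120, Q* = 489.
Tax on sellers shifts supply to S = -291 + 6.5(P − 12) = -369 + 6.5P.
609 - P = -369 + 6.5P gives buyer price Pb = 130.4; sellers receive Ps = 130.4 − 12 = 118.4.
New quantity: Q = 609 − 1(130.4) = 478.6.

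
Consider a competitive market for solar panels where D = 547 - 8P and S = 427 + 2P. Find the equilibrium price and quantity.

P* = 12, Q* = 451

Set D = S: 547 - 8P = 427 + 2P.
120 = 10P, so P* = 12.
Q* = 547 − 8(12) = 451.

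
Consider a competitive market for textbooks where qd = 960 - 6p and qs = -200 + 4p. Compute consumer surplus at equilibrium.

Equilibrium: 960 - 6p = -200 + 4p gives p* = 116, q* = 264.
Demand choke price (qd = 0): p = 160.
CS = ½(160 − 116)(264) = 5808.

Consumer surplus = 5808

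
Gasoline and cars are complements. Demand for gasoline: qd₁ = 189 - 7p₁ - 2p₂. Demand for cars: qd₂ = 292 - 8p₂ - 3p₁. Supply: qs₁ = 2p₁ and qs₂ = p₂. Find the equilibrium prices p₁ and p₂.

Market 1: 189 - 7p₁ - 2p₂ = 2p₁ → 9p₁ + 2p₂ = 189.
Market 2: 9p₂ + 3p₁ = 292.
Eliminating p₂: 9×(1) − 2×(2) gives 75p₁ = 1117, so p₁ = 1117/75.
Back-substitute into (2): p₂ = (292 − 3×1117/75) / 9 = 27.48.

p₁ = 1117/75, p₂ = 27.48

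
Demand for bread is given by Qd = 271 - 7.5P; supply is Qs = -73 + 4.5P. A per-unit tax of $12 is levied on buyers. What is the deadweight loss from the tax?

Deadweight loss = 202.5

Pre-tax equilibrium: P* = 86/3, Q* = 56.
Tax on buyers shifts demand to Qd = 271 − 7.5(P + 12) = 181 - 7.5P.
181 - 7.5P = -73 + 4.5P gives seller price Ps = 127/6; buyers pay Pb = 127/6 + 12 = 199/6.
New quantity: Q = 271 − 7.5(199/6) = 22.25.
DWL = ½ × 12 × (56 − 22.25) = 202.5.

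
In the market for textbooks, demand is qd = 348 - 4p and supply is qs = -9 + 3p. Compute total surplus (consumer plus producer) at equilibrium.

Total surplus = 6048

Equilibrium: 348 - 4p = -9 + 3p gives p* = 51, q* = 144.
Demand choke price: p = 87; supply starts at p = 3.
CS = ½(87 − 51)(144) = 2592; PS = ½(51 − 3)(144) = 3456.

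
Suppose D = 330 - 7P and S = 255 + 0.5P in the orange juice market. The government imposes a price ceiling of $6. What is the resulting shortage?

Equilibrium price would be P* = 10, so the ceiling at 6 binds.
At P = 6: D = 330 − 7(6) = 288, S = 255 + 0.5(6) = 258.
Shortage = 288 − 258 = 30.

Shortage = 30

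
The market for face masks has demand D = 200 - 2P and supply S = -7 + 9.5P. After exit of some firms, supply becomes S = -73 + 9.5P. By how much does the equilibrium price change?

ΔP = 132/23

Original equilibrium: P* = 18, Q* = 164.
New equilibrium: 200 - 2P = -73 + 9.5P, so 273 = 11.5P and P' = 546/23; Q' = 200 − 2(546/23) = 3508/23.
Change in price: 546/23 − 18 = 132/23.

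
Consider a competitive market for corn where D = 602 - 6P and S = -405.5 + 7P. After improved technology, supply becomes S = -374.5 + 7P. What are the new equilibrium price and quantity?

P' = 1953/26, Q' = 1967/13

Original equilibrium: P* = 77.5, Q* = 137.
New equilibrium: 602 - 6P = -374.5 + 7P, so 976.5 = 13P and P' = 1953/26; Q' = 602 − 6(1953/26) = 1967/13.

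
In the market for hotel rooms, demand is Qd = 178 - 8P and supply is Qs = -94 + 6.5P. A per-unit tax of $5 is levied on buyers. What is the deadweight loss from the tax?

Deadweight loss = 1300/29

Pre-tax equilibrium: P* = 544/29, Q* = 810/29.
Tax on buyers shifts demand to Qd = 178 − 8(P + 5) = 138 - 8P.
138 - 8P = -94 + 6.5P gives seller price Ps = 16; buyers pay Pb = 16 + 5 = 21.
New quantity: Q = 178 − 8(21) = 10.
DWL = ½ × 5 × (810/29 − 10) = 1300/29.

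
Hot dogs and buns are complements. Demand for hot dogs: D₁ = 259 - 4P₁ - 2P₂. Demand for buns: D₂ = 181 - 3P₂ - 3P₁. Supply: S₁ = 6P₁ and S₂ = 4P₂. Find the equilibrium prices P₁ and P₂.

Market 1: 259 - 4P₁ - 2P₂ = 6P₁ → 10P₁ + 2P₂ = 259.
Market 2: 7P₂ + 3P₁ = 181.
Eliminating P₂: 7×(1) − 2×(2) gives 64P₁ = 1451, so P₁ = 22.671875.
Back-substitute into (2): P₂ = (181 − 3×22.671875) / 7 = 16.140625.

P₁ = 22.671875, P₂ = 16.140625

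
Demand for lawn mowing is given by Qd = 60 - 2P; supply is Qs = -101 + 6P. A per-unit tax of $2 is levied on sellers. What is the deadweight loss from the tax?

Pre-tax equilibrium: P* = 20.125, Q* = 19.75.
Tax on sellers shifts supply to Qs = -101 + 6(P − 2) = -113 + 6P.
60 - 2P = -113 + 6P gives buyer price Pb = 21.625; sellers receive Ps = 21.625 − 2 = 19.625.
New quantity: Q = 60 − 2(21.625) = 16.75.
DWL = ½ × 2 × (19.75 − 16.75) = 3.

Deadweight loss = 3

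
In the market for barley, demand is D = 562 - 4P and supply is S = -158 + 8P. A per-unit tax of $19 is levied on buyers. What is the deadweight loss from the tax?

Deadweight loss = 1444/3

Pre-tax equilibrium: P* = 60, Q* = 322.
Tax on buyers shifts demand to D = 562 − 4(P + 19) = 486 - 4P.
486 - 4P = -158 + 8P gives seller price Ps = 161/3; buyers pay Pb = 161/3 + 19 = 218/3.
New quantity: Q = 562 − 4(218/3) = 814/3.
DWL = ½ × 19 × (322 − 814/3) = 1444/3.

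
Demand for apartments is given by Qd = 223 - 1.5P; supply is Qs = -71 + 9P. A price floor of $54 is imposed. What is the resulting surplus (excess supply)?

Equilibrium price would be P* = 28, so the floor at 54 binds.
At P = 54: Qd = 142, Qs = 415.
Surplus = 415 − 142 = 273.

Surplus = 273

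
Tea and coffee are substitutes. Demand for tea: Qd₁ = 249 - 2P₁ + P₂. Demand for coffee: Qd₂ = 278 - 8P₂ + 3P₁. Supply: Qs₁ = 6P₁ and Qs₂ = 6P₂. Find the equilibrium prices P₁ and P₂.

Market 1: 249 - 2P₁ + P₂ = 6P₁ → 8P₁ - P₂ = 249.
Market 2: 14P₂ - 3P₁ = 278.
Eliminating P₂: 14×(1) + 1×(2) gives 109P₁ = 3764, so P₁ = 3764/109.
Back-substitute into (2): P₂ = (278 + 3×3764/109) / 14 = 2971/109.

P₁ = 3764/109, P₂ = 2971/109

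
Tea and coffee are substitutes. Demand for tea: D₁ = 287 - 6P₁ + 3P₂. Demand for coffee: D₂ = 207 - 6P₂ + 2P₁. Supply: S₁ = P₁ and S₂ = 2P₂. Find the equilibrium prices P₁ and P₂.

P₁ = 58.34, P₂ = 40.46

Market 1: 287 - 6P₁ + 3P₂ = P₁ → 7P₁ - 3P₂ = 287.
Market 2: 8P₂ - 2P₁ = 207.
Eliminating P₂: 8×(1) + 3×(2) gives 50P₁ = 2917, so P₁ = 58.34.
Back-substitute into (2): P₂ = (207 + 2×58.34) / 8 = 40.46.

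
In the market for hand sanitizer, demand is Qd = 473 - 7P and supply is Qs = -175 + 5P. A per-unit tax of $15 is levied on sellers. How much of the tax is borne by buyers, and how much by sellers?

Pre-tax equilibrium: P* = 54, Q* = 95.
Tax on sellers shifts supply to Qs = -175 + 5(P − 15) = -250 + 5P.
473 - 7P = -250 + 5P gives buyer price Pb = 60.25; sellers receive Ps = 60.25 − 15 = 45.25.
New quantity: Q = 473 − 7(60.25) = 51.25.
Buyer burden = 60.25 − 54 = 6.25; seller burden = 54 − 45.25 = 8.75.

Buyers bear $6.25, sellers bear $8.75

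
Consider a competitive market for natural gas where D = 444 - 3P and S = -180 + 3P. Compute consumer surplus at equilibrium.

Consumer surplus = 2904

Equilibrium: 444 - 3P = -180 + 3P gives P* = 104, Q* = 132.
Demand choke price (D = 0): P = 148.
CS = ½(148 − 104)(132) = 2904.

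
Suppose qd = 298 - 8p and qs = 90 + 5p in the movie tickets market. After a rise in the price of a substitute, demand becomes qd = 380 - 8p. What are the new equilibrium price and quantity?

p' = 290/13, q' = 2620/13

Original equilibrium: p* = 16, q* = 170.
New equilibrium: 380 - 8p = 90 + 5p, so 290 = 13p and p' = 290/13; q' = 380 − 8(290/13) = 2620/13.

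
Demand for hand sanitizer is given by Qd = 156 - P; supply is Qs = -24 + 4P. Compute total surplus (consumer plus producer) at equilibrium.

Equilibrium: 156 - P = -24 + 4P gives P* = 36, Q* = 120.
Demand choke price: P = 156; supply starts at P = 6.
CS = ½(156 − 36)(120) = 7200; PS = ½(36 − 6)(120) = 1800.

Total surplus = 9000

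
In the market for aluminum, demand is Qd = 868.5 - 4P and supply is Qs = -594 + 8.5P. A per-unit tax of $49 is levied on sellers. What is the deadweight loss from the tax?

Deadweight loss = 3265.36

Pre-tax equilibrium: P* = 117, Q* = 400.5.
Tax on sellers shifts supply to Qs = -594 + 8.5(P − 49) = -1010.5 + 8.5P.
868.5 - 4P = -1010.5 + 8.5P gives buyer price Pb = 150.32; sellers receive Ps = 150.32 − 49 = 101.32.
New quantity: Q = 868.5 − 4(150.32) = 267.22.
DWL = ½ × 49 × (400.5 − 267.22) = 3265.36.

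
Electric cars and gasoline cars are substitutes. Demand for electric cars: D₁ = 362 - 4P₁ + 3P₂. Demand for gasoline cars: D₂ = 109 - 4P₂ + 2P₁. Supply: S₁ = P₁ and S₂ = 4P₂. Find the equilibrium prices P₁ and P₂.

P₁ = 3223/34, P₂ = 1269/34

Market 1: 362 - 4P₁ + 3P₂ = P₁ → 5P₁ - 3P₂ = 362.
Market 2: 8P₂ - 2P₁ = 109.
Eliminating P₂: 8×(1) + 3×(2) gives 34P₁ = 3223, so P₁ = 3223/34.
Back-substitute into (2): P₂ = (109 + 2×3223/34) / 8 = 1269/34.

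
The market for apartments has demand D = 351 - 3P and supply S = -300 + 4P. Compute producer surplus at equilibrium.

Equilibrium: 351 - 3P = -300 + 4P gives P* = 93, Q* = 72.
Supply starts at P = 75 (where S = 0).
PS = ½(93 − 75)(72) = 648.

Producer surplus = 648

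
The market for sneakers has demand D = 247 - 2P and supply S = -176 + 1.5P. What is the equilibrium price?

P* = 846/7

Set D = S: 247 - 2P = -176 + 1.5P.
423 = 3.5P, so P* = 846/7.
Q* = 247 − 2(846/7) = 37/7.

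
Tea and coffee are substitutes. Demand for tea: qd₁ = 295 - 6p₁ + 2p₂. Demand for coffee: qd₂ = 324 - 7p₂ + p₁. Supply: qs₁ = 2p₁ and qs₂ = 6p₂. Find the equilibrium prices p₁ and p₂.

Market 1: 295 - 6p₁ + 2p₂ = 2p₁ → 8p₁ - 2p₂ = 295.
Market 2: 13p₂ - p₁ = 324.
Eliminating p₂: 13×(1) + 2×(2) gives 102p₁ = 4483, so p₁ = 4483/102.
Back-substitute into (2): p₂ = (324 + 1×4483/102) / 13 = 2887/102.

p₁ = 4483/102, p₂ = 2887/102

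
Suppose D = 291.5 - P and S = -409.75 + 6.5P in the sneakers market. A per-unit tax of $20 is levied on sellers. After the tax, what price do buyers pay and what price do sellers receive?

Pre-tax equilibrium: P* = 93.5, Q* = 198.
Tax on sellers shifts supply to S = -409.75 + 6.5(P − 20) = -539.75 + 6.5P.
291.5 - P = -539.75 + 6.5P gives buyer price Pb = 665/6; sellers receive Ps = 665/6 − 20 = 545/6.
New quantity: Q = 291.5 − 1(665/6) = 542/3.

Buyers pay 665/6, sellers receive 545/6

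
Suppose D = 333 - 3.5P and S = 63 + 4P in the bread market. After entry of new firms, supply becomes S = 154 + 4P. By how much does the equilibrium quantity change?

ΔQ = 637/15

Original equilibrium: P* = 36, Q* = 207.
New equilibrium: 333 - 3.5P = 154 + 4P, so 179 = 7.5P and P' = 358/15; Q' = 333 − 3.5(358/15) = 3742/15.
Change in quantity: 3742/15 − 207 = 637/15.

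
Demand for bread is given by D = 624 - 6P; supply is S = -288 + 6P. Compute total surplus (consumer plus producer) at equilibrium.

Total surplus = 4704

Equilibrium: 624 - 6P = -288 + 6P gives P* = 76, Q* = 168.
Demand choke price: P = 104; supply starts at P = 48.
CS = ½(104 − 76)(168) = 2352; PS = ½(76 − 48)(168) = 2352.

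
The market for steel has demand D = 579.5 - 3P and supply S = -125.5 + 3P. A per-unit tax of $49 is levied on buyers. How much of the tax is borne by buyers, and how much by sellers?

Pre-tax equilibrium: P* = 117.5, Q* = 227.
Tax on buyers shifts demand to D = 579.5 − 3(P + 49) = 432.5 - 3P.
432.5 - 3P = -125.5 + 3P gives seller price Ps = 93; buyers pay Pb = 93 + 49 = 142.
New quantity: Q = 579.5 − 3(142) = 153.5.
Buyer burden = 142 − 117.5 = 24.5; seller burden = 117.5 − 93 = 24.5.

Buyers bear $24.5, sellers bear $24.5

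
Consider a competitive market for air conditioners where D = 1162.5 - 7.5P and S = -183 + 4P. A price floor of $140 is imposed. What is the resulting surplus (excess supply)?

Equilibrium price would be P* = 117, so the floor at 140 binds.
At P = 140: D = 112.5, S = 377.
Surplus = 377 − 112.5 = 264.5.

Surplus = 264.5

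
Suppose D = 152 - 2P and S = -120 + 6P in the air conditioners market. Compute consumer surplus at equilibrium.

Consumer surplus = 1764

Equilibrium: 152 - 2P = -120 + 6P gives P* = 34, Q* = 84.
Demand choke price (D = 0): P = 76.
CS = ½(76 − 34)(84) = 1764.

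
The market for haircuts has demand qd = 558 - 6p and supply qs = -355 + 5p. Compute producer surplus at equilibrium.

Producer surplus = 360

Equilibrium: 558 - 6p = -355 + 5p gives p* = 83, q* = 60.
Supply starts at p = 71 (where qs = 0).
PS = ½(83 − 71)(60) = 360.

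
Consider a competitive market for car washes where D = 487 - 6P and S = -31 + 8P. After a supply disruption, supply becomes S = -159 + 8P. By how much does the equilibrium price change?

Original equilibrium: P* = 37, Q* = 265.
New equilibrium: 487 - 6P = -159 + 8P, so 646 = 14P and P' = 323/7; Q' = 487 − 6(323/7) = 1471/7.
Change in price: 323/7 − 37 = 64/7.

ΔP = 64/7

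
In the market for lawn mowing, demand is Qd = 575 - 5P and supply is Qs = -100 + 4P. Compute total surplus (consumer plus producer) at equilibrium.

Total surplus = 9000

Equilibrium: 575 - 5P = -100 + 4P gives P* = 75, Q* = 200.
Demand choke price: P = 115; supply starts at P = 25.
CS = ½(115 − 75)(200) = 4000; PS = ½(75 − 25)(200) = 5000.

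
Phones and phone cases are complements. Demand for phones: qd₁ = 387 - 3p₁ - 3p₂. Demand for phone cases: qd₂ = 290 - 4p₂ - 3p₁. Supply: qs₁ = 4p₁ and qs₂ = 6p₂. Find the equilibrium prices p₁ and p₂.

p₁ = 3000/61, p₂ = 869/61

Market 1: 387 - 3p₁ - 3p₂ = 4p₁ → 7p₁ + 3p₂ = 387.
Market 2: 10p₂ + 3p₁ = 290.
Eliminating p₂: 10×(1) − 3×(2) gives 61p₁ = 3000, so p₁ = 3000/61.
Back-substitute into (2): p₂ = (290 − 3×3000/61) / 10 = 869/61.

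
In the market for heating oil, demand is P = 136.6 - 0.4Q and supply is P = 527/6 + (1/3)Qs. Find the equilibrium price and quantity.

P* = 110, Q* = 66.5

Set the two price expressions equal: 136.6 - 0.4Q = 527/6 + (1/3)Q.
1463/30 = (11/15)Q, so Q* = 66.5.
P* = 136.6 − (0.4)(66.5) = 110.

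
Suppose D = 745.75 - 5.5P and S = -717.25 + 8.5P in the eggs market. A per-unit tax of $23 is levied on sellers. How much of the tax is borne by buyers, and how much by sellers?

Pre-tax equilibrium: P* = 104.5, Q* = 171.
Tax on sellers shifts supply to S = -717.25 + 8.5(P − 23) = -912.75 + 8.5P.
745.75 - 5.5P = -912.75 + 8.5P gives buyer price Pb = 3317/28; sellers receive Ps = 3317/28 − 23 = 2673/28.
New quantity: Q = 745.75 − 5.5(3317/28) = 5275/56.
Buyer burden = 3317/28 − 104.5 = 391/28; seller burden = 104.5 − 2673/28 = 253/28.

Buyers bear 391/28, sellers bear 253/28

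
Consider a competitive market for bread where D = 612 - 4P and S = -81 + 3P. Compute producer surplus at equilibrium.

Producer surplus = 7776

Equilibrium: 612 - 4P = -81 + 3P gives P* = 99, Q* = 216.
Supply starts at P = 27 (where S = 0).
PS = ½(99 − 27)(216) = 7776.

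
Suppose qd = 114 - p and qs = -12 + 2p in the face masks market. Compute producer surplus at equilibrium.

Equilibrium: 114 - p = -12 + 2p gives p* = 42, q* = 72.
Supply starts at p = 6 (where qs = 0).
PS = ½(42 − 6)(72) = 1296.

Producer surplus = 1296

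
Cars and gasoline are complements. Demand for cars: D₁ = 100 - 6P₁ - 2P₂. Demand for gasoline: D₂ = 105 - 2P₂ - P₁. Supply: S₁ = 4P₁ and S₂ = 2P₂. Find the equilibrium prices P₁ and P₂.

Market 1: 100 - 6P₁ - 2P₂ = 4P₁ → 10P₁ + 2P₂ = 100.
Market 2: 4P₂ + P₁ = 105.
Eliminating P₂: 4×(1) − 2×(2) gives 38P₁ = 190, so P₁ = 5.
Back-substitute into (2): P₂ = (105 − 1×5) / 4 = 25.

P₁ = 5, P₂ = 25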